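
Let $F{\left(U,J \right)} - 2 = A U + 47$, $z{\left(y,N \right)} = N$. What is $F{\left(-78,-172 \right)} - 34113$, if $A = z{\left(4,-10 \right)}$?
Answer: $-33284$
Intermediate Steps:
$A = -10$
$F{\left(U,J \right)} = 49 - 10 U$ ($F{\left(U,J \right)} = 2 - \left(-47 + 10 U\right) = 49 - 10 U$)
$F{\left(-78,-172 \right)} - 34113 = \left(49 - -780\right) - 34113 = \left(49 + 780\right) - 34113 = 829 - 34113 = -33284$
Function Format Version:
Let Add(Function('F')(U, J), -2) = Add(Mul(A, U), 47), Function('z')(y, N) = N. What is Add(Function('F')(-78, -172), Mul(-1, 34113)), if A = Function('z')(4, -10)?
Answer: -33284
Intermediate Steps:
A = -10
Function('F')(U, J) = Add(49, Mul(-10, U)) (Function('F')(U, J) = Add(2, Add(Mul(-10, U), 47)) = Add(2, Add(47, Mul(-10, U))) = Add(49, Mul(-10, U)))
Add(Function('F')(-78, -172), Mul(-1, 34113)) = Add(Add(49, Mul(-10, -78)), Mul(-1, 34113)) = Add(Add(49, 780), -34113) = Add(829, -34113) = -33284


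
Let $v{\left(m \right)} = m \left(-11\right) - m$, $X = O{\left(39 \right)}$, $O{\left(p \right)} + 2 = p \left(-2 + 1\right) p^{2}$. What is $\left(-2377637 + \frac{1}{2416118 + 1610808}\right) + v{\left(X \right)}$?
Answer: $- \frac{6707992926909}{4026926} \approx -1.6658 \cdot 10^{6}$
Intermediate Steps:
$O{\left(p \right)} = -2 - p^{3}$ ($O{\left(p \right)} = -2 + p \left(-2 + 1\right) p^{2} = -2 + p \left(-1\right) p^{2} = -2 + - p p^{2} = -2 - p^{3}$)
$X = -59321$ ($X = -2 - 39^{3} = -2 - 59319 = -59321$)
$v{\left(m \right)} = - 12 m$ ($v{\left(m \right)} = - 11 m - m = - 12 m$)
$\left(-2377637 + \frac{1}{2416118 + 1610808}\right) + v{\left(X \right)} = \left(-2377637 + \frac{1}{2416118 + 1610808}\right) - -711852 = \left(-2377637 + \frac{1}{4026926}\right) + 711852 = - \frac{9574568253861}{4026926} + 711852 = - \frac{6707992926909}{4026926}$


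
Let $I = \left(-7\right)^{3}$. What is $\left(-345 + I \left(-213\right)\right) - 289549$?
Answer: $-216835$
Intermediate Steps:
$I = -343$
$\left(-345 + I \left(-213\right)\right) - 289549 = \left(-345 - -73059\right) - 289549 = \left(-345 + 73059\right) - 289549 = 72714 - 289549 = -216835$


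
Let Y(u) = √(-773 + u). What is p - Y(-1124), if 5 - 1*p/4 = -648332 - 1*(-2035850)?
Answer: -5550052 - I*√1897 ≈ -5.55e+6 - 43.555*I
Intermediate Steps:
p = -5550052 (p = 20 - 4*(-648332 - 1*(-2035850)) = 20 - 4*(-648332 + 2035850) = 20 - 4*1387518 = 20 - 5550072 = -5550052)
p - Y(-1124) = -5550052 - √(-773 - 1124) = -5550052 - √(-1897) = -5550052 - I*√1897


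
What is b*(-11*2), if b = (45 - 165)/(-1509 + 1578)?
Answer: 880/23 ≈ 38.261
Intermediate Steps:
b = -40/23 (b = -120/69 = -120*1/69 = -40/23 ≈ -1.7391)
b*(-11*2) = -(-440)*2/23 = -40/23*(-22) = 880/23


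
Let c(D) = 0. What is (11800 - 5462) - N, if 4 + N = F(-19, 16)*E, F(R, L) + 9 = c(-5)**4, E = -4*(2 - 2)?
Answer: 6342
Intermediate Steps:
E = 0 (E = -4*0 = 0)
F(R, L) = -9 (F(R, L) = -9 + 0**4 = -9 + 0 = -9)
N = -4 (N = -4 - 9*0 = -4 + 0 = -4)
(11800 - 5462) - N = (11800 - 5462) - 1*(-4) = 6338 + 4 = 6342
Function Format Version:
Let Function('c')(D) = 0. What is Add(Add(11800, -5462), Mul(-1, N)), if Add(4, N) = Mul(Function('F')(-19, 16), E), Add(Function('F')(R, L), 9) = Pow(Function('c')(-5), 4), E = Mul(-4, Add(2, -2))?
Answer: 6342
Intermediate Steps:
E = 0 (E = Mul(-4, 0) = 0)
Function('F')(R, L) = -9 (Function('F')(R, L) = Add(-9, Pow(0, 4)) = Add(-9, 0) = -9)
N = -4 (N = Add(-4, Mul(-9, 0)) = Add(-4, 0) = -4)
Add(Add(11800, -5462), Mul(-1, N)) = Add(Add(11800, -5462), Mul(-1, -4)) = Add(6338, 4) = 6342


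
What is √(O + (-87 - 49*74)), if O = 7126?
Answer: √3413 ≈ 58.421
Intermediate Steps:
√(O + (-87 - 49*74)) = √(7126 + (-87 - 49*74)) = √(7126 + (-87 - 3626)) = √(7126 - 3713) = √3413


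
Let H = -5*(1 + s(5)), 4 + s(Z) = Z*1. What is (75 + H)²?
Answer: 4225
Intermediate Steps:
s(Z) = -4 + Z (s(Z) = -4 + Z*1 = -4 + Z)
H = -10 (H = -5*(1 + (-4 + 5)) = -5*(1 + 1) = -5*2 = -10)
(75 + H)² = (75 - 10)² = 65² = 4225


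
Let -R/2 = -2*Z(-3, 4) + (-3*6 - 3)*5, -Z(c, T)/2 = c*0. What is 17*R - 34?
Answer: 3536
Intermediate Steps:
Z(c, T) = 0 (Z(c, T) = -2*c*0 = -2*0 = 0)
R = 210 (R = -2*(-2*0 + (-3*6 - 3)*5) = -2*(0 + (-18 - 3)*5) = -2*(0 - 21*5) = -2*(0 - 105) = -2*(-105) = 210)
17*R - 34 = 17*210 - 34 = 3570 - 34 = 3536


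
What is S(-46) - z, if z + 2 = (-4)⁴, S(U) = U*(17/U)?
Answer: -237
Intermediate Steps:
S(U) = 17
z = 254 (z = -2 + (-4)⁴ = -2 + 256 = 254)
S(-46) - z = 17 - 1*254 = 17 - 254 = -237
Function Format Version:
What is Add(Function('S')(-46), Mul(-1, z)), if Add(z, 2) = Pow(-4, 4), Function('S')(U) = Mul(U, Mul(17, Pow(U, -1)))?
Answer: -237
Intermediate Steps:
Function('S')(U) = 17
z = 254 (z = Add(-2, Pow(-4, 4)) = Add(-2, 256) = 254)
Add(Function('S')(-46), Mul(-1, z)) = Add(17, Mul(-1, 254)) = Add(17, -254) = -237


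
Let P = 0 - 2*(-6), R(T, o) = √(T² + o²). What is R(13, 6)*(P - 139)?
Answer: -127*√205 ≈ -1818.4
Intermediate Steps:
P = 12 (P = 0 + 12 = 12)
R(13, 6)*(P - 139) = √(13² + 6²)*(12 - 139) = √(169 + 36)*(-127) = √205*(-127) = -127*√205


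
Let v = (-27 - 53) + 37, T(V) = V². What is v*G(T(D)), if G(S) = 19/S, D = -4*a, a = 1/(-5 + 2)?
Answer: -7353/16 ≈ -459.56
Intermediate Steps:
a = -⅓ (a = 1/(-3) = -⅓ ≈ -0.33333)
D = 4/3 (D = -4*(-⅓) = 4/3 ≈ 1.3333)
v = -43 (v = -80 + 37 = -43)
v*G(T(D)) = -817/((4/3)²) = -817/16/9 = -817*9/16 = -43*171/16 = -7353/16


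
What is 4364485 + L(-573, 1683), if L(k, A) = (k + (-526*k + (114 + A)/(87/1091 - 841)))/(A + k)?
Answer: 1481635109289391/339454280 ≈ 4.3648e+6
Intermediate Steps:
L(k, A) = (-62187/458722 - 525*k - 1091*A/917444)/(A + k) (L(k, A) = (k + (-526*k + (114 + A)/(87*(1/1091) - 841)))/(A + k) = (k + (-526*k + (114 + A)/(87/1091 - 841)))/(A + k) = (k + (-526*k + (114 + A)/(-917444/1091)))/(A + k) = (k + (-526*k + (114 + A)*(-1091/917444)))/(A + k) = (k + (-526*k + (-62187/458722 - 1091*A/917444)))/(A + k) = (k + (-62187/458722 - 526*k - 1091*A/917444))/(A + k) = (-62187/458722 - 525*k - 1091*A/917444)/(A + k))
4364485 + L(-573, 1683) = 4364485 + (-124374 - 481658100*(-573) - 1091*1683)/(917444*(1683 - 573)) = 4364485 + (1/917444)*(-124374 + 275990091300 - 1836153)/1110 = 4364485 + (1/917444)*(1/1110)*275988130773 = 4364485 + 91996043591/339454280 = 1481635109289391/339454280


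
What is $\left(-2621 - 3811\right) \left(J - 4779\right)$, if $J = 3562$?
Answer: $7827744$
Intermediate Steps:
$\left(-2621 - 3811\right) \left(J - 4779\right) = \left(-2621 - 3811\right) \left(3562 - 4779\right) = \left(-6432\right) \left(-1217\right) = 7827744$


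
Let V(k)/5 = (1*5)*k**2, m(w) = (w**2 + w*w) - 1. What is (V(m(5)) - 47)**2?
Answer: 3597360484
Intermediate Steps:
m(w) = -1 + 2*w**2 (m(w) = (w**2 + w**2) - 1 = 2*w**2 - 1 = -1 + 2*w**2)
V(k) = 25*k**2 (V(k) = 5*((1*5)*k**2) = 5*(5*k**2) = 25*k**2)
(V(m(5)) - 47)**2 = (25*(-1 + 2*5**2)**2 - 47)**2 = (25*(-1 + 2*25)**2 - 47)**2 = (25*(-1 + 50)**2 - 47)**2 = (25*49**2 - 47)**2 = (25*2401 - 47)**2 = (60025 - 47)**2 = 59978**2 = 3597360484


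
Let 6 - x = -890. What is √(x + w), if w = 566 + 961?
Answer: √2423 ≈ 49.224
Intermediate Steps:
x = 896 (x = 6 - 1*(-890) = 6 + 890 = 896)
w = 1527
√(x + w) = √(896 + 1527) = √2423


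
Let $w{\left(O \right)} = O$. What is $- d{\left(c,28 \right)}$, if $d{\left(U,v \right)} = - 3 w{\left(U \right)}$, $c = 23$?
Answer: $69$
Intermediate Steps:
$d{\left(U,v \right)} = - 3 U$
$- d{\left(c,28 \right)} = - \left(-3\right) 23 = \left(-1\right) \left(-69\right) = 69$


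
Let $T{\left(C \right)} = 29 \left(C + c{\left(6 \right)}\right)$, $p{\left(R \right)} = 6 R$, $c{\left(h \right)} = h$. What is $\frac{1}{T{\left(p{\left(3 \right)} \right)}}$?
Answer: $\frac{1}{696} \approx 0.0014368$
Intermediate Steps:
$T{\left(C \right)} = 174 + 29 C$ ($T{\left(C \right)} = 29 \left(C + 6\right) = 29 \left(6 + C\right) = 174 + 29 C$)
$\frac{1}{T{\left(p{\left(3 \right)} \right)}} = \frac{1}{174 + 29 \cdot 6 \cdot 3} = \frac{1}{174 + 29 \cdot 18} = \frac{1}{174 + 522} = \frac{1}{696}$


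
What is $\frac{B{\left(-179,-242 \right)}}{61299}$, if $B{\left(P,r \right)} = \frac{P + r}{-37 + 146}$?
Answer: $- \frac{421}{6681591} \approx -6.3009 \cdot 10^{-5}$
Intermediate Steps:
$B{\left(P,r \right)} = \frac{P}{109} + \frac{r}{109}$ ($B{\left(P,r \right)} = \frac{P + r}{109} = \left(P + r\right) \frac{1}{109} = \frac{P}{109} + \frac{r}{109}$)
$\frac{B{\left(-179,-242 \right)}}{61299} = \frac{\frac{1}{109} \left(-179\right) + \frac{1}{109} \left(-242\right)}{61299} = \left(- \frac{179}{109} - \frac{242}{109}\right) \frac{1}{61299} = \left(- \frac{421}{109}\right) \frac{1}{61299} = - \frac{421}{6681591}$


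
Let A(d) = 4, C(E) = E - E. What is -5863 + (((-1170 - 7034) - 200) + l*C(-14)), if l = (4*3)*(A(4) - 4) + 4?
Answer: -14267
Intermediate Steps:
C(E) = 0
l = 4 (l = (4*3)*(4 - 4) + 4 = 12*0 + 4 = 0 + 4 = 4)
-5863 + (((-1170 - 7034) - 200) + l*C(-14)) = -5863 + (((-1170 - 7034) - 200) + 4*0) = -5863 + ((-8204 - 200) + 0) = -5863 + (-8404 + 0) = -5863 - 8404 = -14267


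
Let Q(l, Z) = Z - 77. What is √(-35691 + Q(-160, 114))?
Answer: I*√35654 ≈ 188.82*I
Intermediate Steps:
Q(l, Z) = -77 + Z
√(-35691 + Q(-160, 114)) = √(-35691 + (-77 + 114)) = √(-35691 + 37) = √(-35654) = I*√35654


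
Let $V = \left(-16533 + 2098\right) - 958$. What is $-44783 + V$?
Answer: $-60176$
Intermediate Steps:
$V = -15393$ ($V = -14435 - 958 = -15393$)
$-44783 + V = -44783 - 15393 = -60176$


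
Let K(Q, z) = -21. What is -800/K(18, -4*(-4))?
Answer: 800/21 ≈ 38.095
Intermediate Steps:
-800/K(18, -4*(-4)) = -800/(-21) = -800*(-1/21) = 800/21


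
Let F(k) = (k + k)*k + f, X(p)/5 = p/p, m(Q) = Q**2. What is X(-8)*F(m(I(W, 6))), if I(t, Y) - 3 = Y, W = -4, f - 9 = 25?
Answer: 65780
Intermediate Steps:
f = 34 (f = 9 + 25 = 34)
I(t, Y) = 3 + Y
X(p) = 5 (X(p) = 5*(p/p) = 5*1 = 5)
F(k) = 34 + 2*k**2 (F(k) = (k + k)*k + 34 = (2*k)*k + 34 = 2*k**2 + 34 = 34 + 2*k**2)
X(-8)*F(m(I(W, 6))) = 5*(34 + 2*((3 + 6)**2)**2) = 5*(34 + 2*(9**2)**2) = 5*(34 + 2*81**2) = 5*(34 + 2*6561) = 5*(34 + 13122) = 5*13156 = 65780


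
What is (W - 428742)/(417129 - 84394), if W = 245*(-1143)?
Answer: -708777/332735 ≈ -2.1302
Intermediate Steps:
W = -280035
(W - 428742)/(417129 - 84394) = (-280035 - 428742)/(417129 - 84394) = -708777/332735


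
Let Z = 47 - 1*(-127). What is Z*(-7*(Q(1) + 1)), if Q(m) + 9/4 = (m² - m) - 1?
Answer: 5481/2 ≈ 2740.5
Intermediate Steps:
Q(m) = -13/4 + m² - m (Q(m) = -9/4 + ((m² - m) - 1) = -9/4 + (-1 + m² - m) = -13/4 + m² - m)
Z = 174 (Z = 47 + 127 = 174)
Z*(-7*(Q(1) + 1)) = 174*(-7*((-13/4 + 1² - 1*1) + 1)) = 174*(-7*((-13/4 + 1 - 1) + 1)) = 174*(-7*(-13/4 + 1)) = 174*(-7*(-9/4)) = 174*(63/4) = 5481/2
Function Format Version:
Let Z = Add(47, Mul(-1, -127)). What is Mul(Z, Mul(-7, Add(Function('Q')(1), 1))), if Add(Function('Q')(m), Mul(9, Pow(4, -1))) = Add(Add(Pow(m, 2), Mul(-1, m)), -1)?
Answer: Rational(5481, 2) ≈ 2740.5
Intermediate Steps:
Function('Q')(m) = Add(Rational(-13, 4), Pow(m, 2), Mul(-1, m)) (Function('Q')(m) = Add(Rational(-9, 4), Add(Add(Pow(m, 2), Mul(-1, m)), -1)) = Add(Rational(-9, 4), Add(-1, Pow(m, 2), Mul(-1, m))) = Add(Rational(-13, 4), Pow(m, 2), Mul(-1, m)))
Z = 174 (Z = Add(47, 127) = 174)
Mul(Z, Mul(-7, Add(Function('Q')(1), 1))) = Mul(174, Mul(-7, Add(Add(Rational(-13, 4), Pow(1, 2), Mul(-1, 1)), 1))) = Mul(174, Mul(-7, Add(Add(Rational(-13, 4), 1, -1), 1))) = Mul(174, Mul(-7, Add(Rational(-13, 4), 1))) = Mul(174, Mul(-7, Rational(-9, 4))) = Mul(174, Rational(63, 4)) = Rational(5481, 2)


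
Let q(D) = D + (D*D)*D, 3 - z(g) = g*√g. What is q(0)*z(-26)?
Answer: 0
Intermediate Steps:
z(g) = 3 - g^(3/2) (z(g) = 3 - g*√g = 3 - g^(3/2))
q(D) = D + D³ (q(D) = D + D²*D = D + D³)
q(0)*z(-26) = (0 + 0³)*(3 - (-26)^(3/2)) = (0 + 0)*(3 - (-26)*I*√26) = 0*(3 + 26*I*√26) = 0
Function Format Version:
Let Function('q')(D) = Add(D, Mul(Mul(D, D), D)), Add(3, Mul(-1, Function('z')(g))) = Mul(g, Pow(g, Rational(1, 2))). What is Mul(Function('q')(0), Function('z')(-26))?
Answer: 0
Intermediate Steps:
Function('z')(g) = Add(3, Mul(-1, Pow(g, Rational(3, 2)))) (Function('z')(g) = Add(3, Mul(-1, Mul(g, Pow(g, Rational(1, 2))))) = Add(3, Mul(-1, Pow(g, Rational(3, 2)))))
Function('q')(D) = Add(D, Pow(D, 3)) (Function('q')(D) = Add(D, Mul(Pow(D, 2), D)) = Add(D, Pow(D, 3)))
Mul(Function('q')(0), Function('z')(-26)) = Mul(Add(0, Pow(0, 3)), Add(3, Mul(-1, Pow(-26, Rational(3, 2))))) = Mul(Add(0, 0), Add(3, Mul(-1, Mul(-26, I, Pow(26, Rational(1, 2)))))) = Mul(0, Add(3, Mul(26, I, Pow(26, Rational(1, 2))))) = 0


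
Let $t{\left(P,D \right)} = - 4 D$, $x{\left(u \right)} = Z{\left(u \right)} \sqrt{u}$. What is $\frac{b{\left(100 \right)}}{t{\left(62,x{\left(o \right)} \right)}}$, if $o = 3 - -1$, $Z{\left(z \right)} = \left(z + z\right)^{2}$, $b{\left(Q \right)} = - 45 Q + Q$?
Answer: $\frac{275}{32} \approx 8.5938$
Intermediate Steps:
$b{\left(Q \right)} = - 44 Q$
$Z{\left(z \right)} = 4 z^{2}$ ($Z{\left(z \right)} = \left(2 z\right)^{2} = 4 z^{2}$)
$o = 4$ ($o = 3 + 1 = 4$)
$x{\left(u \right)} = 4 u^{\frac{5}{2}}$ ($x{\left(u \right)} = 4 u^{2} \sqrt{u} = 4 u^{\frac{5}{2}}$)
$\frac{b{\left(100 \right)}}{t{\left(62,x{\left(o \right)} \right)}} = \frac{\left(-44\right) 100}{\left(-4\right) 4 \cdot 4^{\frac{5}{2}}} = - \frac{4400}{\left(-4\right) 4 \cdot 32} = - \frac{4400}{\left(-4\right) 128} = - \frac{4400}{-512} = \left(-4400\right) \left(- \frac{1}{512}\right) = \frac{275}{32}$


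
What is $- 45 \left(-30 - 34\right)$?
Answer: $2880$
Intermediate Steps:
$- 45 \left(-30 - 34\right) = \left(-45\right) \left(-64\right) = 2880$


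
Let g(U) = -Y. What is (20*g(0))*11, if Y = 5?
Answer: -1100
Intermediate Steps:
g(U) = -5 (g(U) = -1*5 = -5)
(20*g(0))*11 = (20*(-5))*11 = -100*11 = -1100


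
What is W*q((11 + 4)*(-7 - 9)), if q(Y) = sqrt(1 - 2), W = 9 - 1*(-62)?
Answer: 71*I ≈ 71.0*I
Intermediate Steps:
W = 71 (W = 9 + 62 = 71)
q(Y) = I (q(Y) = sqrt(-1) = I)
W*q((11 + 4)*(-7 - 9)) = 71*I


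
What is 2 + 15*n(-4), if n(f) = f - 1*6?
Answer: -148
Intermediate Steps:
n(f) = -6 + f (n(f) = f - 6 = -6 + f)
2 + 15*n(-4) = 2 + 15*(-6 - 4) = 2 + 15*(-10) = 2 - 150 = -148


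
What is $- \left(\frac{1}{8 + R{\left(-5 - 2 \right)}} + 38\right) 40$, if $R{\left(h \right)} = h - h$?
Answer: $-1525$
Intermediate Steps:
$R{\left(h \right)} = 0$
$- \left(\frac{1}{8 + R{\left(-5 - 2 \right)}} + 38\right) 40 = - \left(\frac{1}{8 + 0} + 38\right) 40 = - \left(\frac{1}{8} + 38\right) 40 = - \frac{305 \cdot 40}{8} = \left(-1\right) 1525 = -1525$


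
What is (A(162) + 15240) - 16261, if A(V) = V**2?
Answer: 25223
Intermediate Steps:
(A(162) + 15240) - 16261 = (162**2 + 15240) - 16261 = (26244 + 15240) - 16261 = 41484 - 16261 = 25223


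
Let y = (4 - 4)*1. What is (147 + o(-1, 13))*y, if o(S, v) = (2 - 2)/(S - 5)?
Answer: 0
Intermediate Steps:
o(S, v) = 0 (o(S, v) = 0/(-5 + S) = 0)
y = 0 (y = 0*1 = 0)
(147 + o(-1, 13))*y = (147 + 0)*0 = 147*0 = 0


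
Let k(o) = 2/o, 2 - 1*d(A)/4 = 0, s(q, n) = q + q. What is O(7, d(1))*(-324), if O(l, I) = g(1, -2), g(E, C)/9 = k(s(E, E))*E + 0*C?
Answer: -2916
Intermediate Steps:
s(q, n) = 2*q
d(A) = 8 (d(A) = 8 - 4*0 = 8 + 0 = 8)
g(E, C) = 9 (g(E, C) = 9*((2/((2*E)))*E + 0*C) = 9*((2*(1/(2*E)))*E + 0) = 9*(E/E + 0) = 9*(1 + 0) = 9*1 = 9)
O(l, I) = 9
O(7, d(1))*(-324) = 9*(-324) = -2916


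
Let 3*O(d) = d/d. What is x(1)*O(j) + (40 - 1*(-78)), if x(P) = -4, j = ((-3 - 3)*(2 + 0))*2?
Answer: 350/3 ≈ 116.67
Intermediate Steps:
j = -24 (j = -6*2*2 = -12*2 = -24)
O(d) = ⅓ (O(d) = (d/d)/3 = (⅓)*1 = ⅓)
x(1)*O(j) + (40 - 1*(-78)) = -4*⅓ + (40 - 1*(-78)) = -4/3 + (40 + 78) = -4/3 + 118 = 350/3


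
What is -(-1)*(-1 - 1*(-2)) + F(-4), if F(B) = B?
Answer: -3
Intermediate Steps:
-(-1)*(-1 - 1*(-2)) + F(-4) = -(-1)*(-1 - 1*(-2)) - 4 = -(-1)*(-1 + 2) - 4 = -(-1) - 4 = -1*(-1) - 4 = 1 - 4 = -3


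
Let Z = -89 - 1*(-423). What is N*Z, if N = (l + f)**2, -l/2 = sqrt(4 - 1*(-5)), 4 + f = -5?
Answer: 75150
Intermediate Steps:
f = -9 (f = -4 - 5 = -9)
Z = 334 (Z = -89 + 423 = 334)
l = -6 (l = -2*sqrt(4 - 1*(-5)) = -2*sqrt(4 + 5) = -2*sqrt(9) = -2*3 = -6)
N = 225 (N = (-6 - 9)**2 = (-15)**2 = 225)
N*Z = 225*334 = 75150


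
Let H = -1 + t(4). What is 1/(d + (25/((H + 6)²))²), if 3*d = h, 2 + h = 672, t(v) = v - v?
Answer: 3/673 ≈ 0.0044577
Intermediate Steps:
t(v) = 0
H = -1 (H = -1 + 0 = -1)
h = 670 (h = -2 + 672 = 670)
d = 670/3 (d = (⅓)*670 = 670/3 ≈ 223.33)
1/(d + (25/((H + 6)²))²) = 1/(670/3 + (25/((-1 + 6)²))²) = 1/(670/3 + (25/(5²))²) = 1/(670/3 + (25/25)²) = 1/(670/3 + (25*(1/25))²) = 1/(670/3 + 1²) = 1/(670/3 + 1) = 1/(673/3) = 3/673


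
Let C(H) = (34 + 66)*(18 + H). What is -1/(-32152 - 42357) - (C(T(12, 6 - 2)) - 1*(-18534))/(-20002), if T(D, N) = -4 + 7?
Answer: 768719354/745164509 ≈ 1.0316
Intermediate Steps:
T(D, N) = 3
C(H) = 1800 + 100*H (C(H) = 100*(18 + H) = 1800 + 100*H)
-1/(-32152 - 42357) - (C(T(12, 6 - 2)) - 1*(-18534))/(-20002) = -1/(-32152 - 42357) - ((1800 + 100*3) - 1*(-18534))/(-20002) = -1/(-74509) - ((1800 + 300) + 18534)*(-1)/20002 = -1*(-1/74509) - (2100 + 18534)*(-1)/20002 = 1/74509 - 20634*(-1)/20002 = 1/74509 - 1*(-10317/10001) = 1/74509 + 10317/10001 = 768719354/745164509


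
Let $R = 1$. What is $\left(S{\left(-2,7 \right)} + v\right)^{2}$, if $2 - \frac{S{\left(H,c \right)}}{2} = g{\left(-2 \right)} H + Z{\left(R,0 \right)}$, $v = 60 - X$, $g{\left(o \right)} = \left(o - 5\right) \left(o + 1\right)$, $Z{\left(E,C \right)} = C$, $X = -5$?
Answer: $9409$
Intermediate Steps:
$g{\left(o \right)} = \left(1 + o\right) \left(-5 + o\right)$ ($g{\left(o \right)} = \left(-5 + o\right) \left(1 + o\right) = \left(1 + o\right) \left(-5 + o\right)$)
$v = 65$ ($v = 60 - -5 = 60 + 5 = 65$)
$S{\left(H,c \right)} = 4 - 14 H$ ($S{\left(H,c \right)} = 4 - 2 \left(\left(-5 + \left(-2\right)^{2} - -8\right) H + 0\right) = 4 - 2 \left(\left(-5 + 4 + 8\right) H + 0\right) = 4 - 2 \left(7 H + 0\right) = 4 - 2 \cdot 7 H = 4 - 14 H$)
$\left(S{\left(-2,7 \right)} + v\right)^{2} = \left(\left(4 - -28\right) + 65\right)^{2} = \left(\left(4 + 28\right) + 65\right)^{2} = \left(32 + 65\right)^{2} = 97^{2} = 9409$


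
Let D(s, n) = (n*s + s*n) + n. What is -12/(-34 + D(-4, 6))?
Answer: 3/19 ≈ 0.15789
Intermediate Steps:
D(s, n) = n + 2*n*s (D(s, n) = (n*s + n*s) + n = 2*n*s + n = n + 2*n*s)
-12/(-34 + D(-4, 6)) = -12/(-34 + 6*(1 + 2*(-4))) = -12/(-34 + 6*(1 - 8)) = -12/(-34 + 6*(-7)) = -12/(-34 - 42) = -12/(-76) = -1/76*(-12) = 3/19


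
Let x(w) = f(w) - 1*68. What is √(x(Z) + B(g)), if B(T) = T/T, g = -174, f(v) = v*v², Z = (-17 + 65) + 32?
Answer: √511933 ≈ 715.50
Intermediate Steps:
Z = 80 (Z = 48 + 32 = 80)
f(v) = v³
B(T) = 1
x(w) = -68 + w³ (x(w) = w³ - 1*68 = w³ - 68 = -68 + w³)
√(x(Z) + B(g)) = √((-68 + 80³) + 1) = √((-68 + 512000) + 1) = √(511932 + 1) = √511933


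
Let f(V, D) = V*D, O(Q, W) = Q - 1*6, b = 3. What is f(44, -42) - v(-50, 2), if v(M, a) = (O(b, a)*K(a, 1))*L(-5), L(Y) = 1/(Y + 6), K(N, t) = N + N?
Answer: -1836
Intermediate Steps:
K(N, t) = 2*N
L(Y) = 1/(6 + Y)
O(Q, W) = -6 + Q (O(Q, W) = Q - 6 = -6 + Q)
f(V, D) = D*V
v(M, a) = -6*a (v(M, a) = ((-6 + 3)*(2*a))/(6 - 5) = -6*a/1 = -6*a*1 = -6*a)
f(44, -42) - v(-50, 2) = -42*44 - (-6)*2 = -1848 - 1*(-12) = -1848 + 12 = -1836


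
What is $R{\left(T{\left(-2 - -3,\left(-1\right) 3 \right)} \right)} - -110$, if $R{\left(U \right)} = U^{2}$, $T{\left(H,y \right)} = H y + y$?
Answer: $146$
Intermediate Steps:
$T{\left(H,y \right)} = y + H y$
$R{\left(T{\left(-2 - -3,\left(-1\right) 3 \right)} \right)} - -110 = \left(\left(-1\right) 3 \left(1 - -1\right)\right)^{2} - -110 = \left(- 3 \left(1 + \left(-2 + 3\right)\right)\right)^{2} + 110 = \left(- 3 \left(1 + 1\right)\right)^{2} + 110 = \left(\left(-3\right) 2\right)^{2} + 110 = \left(-6\right)^{2} + 110 = 36 + 110 = 146$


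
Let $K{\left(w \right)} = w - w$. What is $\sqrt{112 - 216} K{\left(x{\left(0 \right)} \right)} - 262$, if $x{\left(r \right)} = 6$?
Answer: $-262$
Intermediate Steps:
$K{\left(w \right)} = 0$
$\sqrt{112 - 216} K{\left(x{\left(0 \right)} \right)} - 262 = \sqrt{112 - 216} \cdot 0 - 262 = \sqrt{-104} \cdot 0 - 262 = 2 i \sqrt{26} \cdot 0 - 262 = 0 - 262 = -262$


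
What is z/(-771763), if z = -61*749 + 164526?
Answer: -118837/771763 ≈ -0.15398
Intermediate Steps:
z = 118837 (z = -45689 + 164526 = 118837)
z/(-771763) = 118837/(-771763) = 118837*(-1/771763) = -118837/771763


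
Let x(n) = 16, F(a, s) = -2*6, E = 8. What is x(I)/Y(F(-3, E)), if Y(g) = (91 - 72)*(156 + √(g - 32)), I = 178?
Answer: 624/115805 - 8*I*√11/115805 ≈ 0.0053884 - 0.00022912*I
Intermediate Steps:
F(a, s) = -12
Y(g) = 2964 + 19*√(-32 + g) (Y(g) = 19*(156 + √(-32 + g)) = 2964 + 19*√(-32 + g))
x(I)/Y(F(-3, E)) = 16/(2964 + 19*√(-32 - 12)) = 16/(2964 + 19*√(-44)) = 16/(2964 + 19*(2*I*√11)) = 16/(2964 + 38*I*√11)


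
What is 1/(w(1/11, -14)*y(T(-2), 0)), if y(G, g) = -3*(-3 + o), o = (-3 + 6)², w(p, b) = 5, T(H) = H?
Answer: -1/90 ≈ -0.011111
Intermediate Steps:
o = 9 (o = 3² = 9)
y(G, g) = -18 (y(G, g) = -3*(-3 + 9) = -3*6 = -18)
1/(w(1/11, -14)*y(T(-2), 0)) = 1/(5*(-18)) = 1/(-90) = -1/90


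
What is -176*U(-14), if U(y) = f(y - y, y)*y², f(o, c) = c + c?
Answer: 965888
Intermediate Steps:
f(o, c) = 2*c
U(y) = 2*y³ (U(y) = (2*y)*y² = 2*y³)
-176*U(-14) = -352*(-14)³ = -352*(-2744) = -176*(-5488) = 965888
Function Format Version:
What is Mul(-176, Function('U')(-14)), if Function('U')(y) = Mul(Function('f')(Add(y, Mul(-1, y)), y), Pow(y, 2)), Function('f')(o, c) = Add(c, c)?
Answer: 965888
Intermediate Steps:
Function('f')(o, c) = Mul(2, c)
Function('U')(y) = Mul(2, Pow(y, 3)) (Function('U')(y) = Mul(Mul(2, y), Pow(y, 2)) = Mul(2, Pow(y, 3)))
Mul(-176, Function('U')(-14)) = Mul(-176, Mul(2, Pow(-14, 3))) = Mul(-176, Mul(2, -2744)) = Mul(-176, -5488) = 965888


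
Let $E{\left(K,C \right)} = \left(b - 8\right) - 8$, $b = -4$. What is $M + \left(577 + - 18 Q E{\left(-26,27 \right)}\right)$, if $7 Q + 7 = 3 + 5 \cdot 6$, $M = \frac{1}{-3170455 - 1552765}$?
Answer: $\frac{63286424773}{33062540} \approx 1914.1$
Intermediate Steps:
$E{\left(K,C \right)} = -20$ ($E{\left(K,C \right)} = \left(-4 - 8\right) - 8 = -12 - 8 = -20$)
$M = - \frac{1}{4723220}$ ($M = \frac{1}{-4723220} = - \frac{1}{4723220} \approx -2.1172 \cdot 10^{-7}$)
$Q = \frac{26}{7}$ ($Q = -1 + \frac{3 + 5 \cdot 6}{7} = -1 + \frac{3 + 30}{7} = -1 + \frac{1}{7} \cdot 33 = -1 + \frac{33}{7} = \frac{26}{7} \approx 3.7143$)
$M + \left(577 + - 18 Q E{\left(-26,27 \right)}\right) = - \frac{1}{4723220} + \left(577 + \left(-18\right) \frac{26}{7} \left(-20\right)\right) = - \frac{1}{4723220} + \left(577 - - \frac{9360}{7}\right) = - \frac{1}{4723220} + \left(577 + \frac{9360}{7}\right) = - \frac{1}{4723220} + \frac{13399}{7} = \frac{63286424773}{33062540}$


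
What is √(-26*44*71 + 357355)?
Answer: √276131 ≈ 525.48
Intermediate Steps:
√(-26*44*71 + 357355) = √(-1144*71 + 357355) = √(-81224 + 357355) = √276131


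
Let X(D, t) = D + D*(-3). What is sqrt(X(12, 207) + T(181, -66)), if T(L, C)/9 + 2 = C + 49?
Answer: I*sqrt(195) ≈ 13.964*I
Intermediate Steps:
T(L, C) = 423 + 9*C (T(L, C) = -18 + 9*(C + 49) = -18 + 9*(49 + C) = -18 + (441 + 9*C) = 423 + 9*C)
X(D, t) = -2*D (X(D, t) = D - 3*D = -2*D)
sqrt(X(12, 207) + T(181, -66)) = sqrt(-2*12 + (423 + 9*(-66))) = sqrt(-24 + (423 - 594)) = sqrt(-24 - 171) = sqrt(-195) = I*sqrt(195)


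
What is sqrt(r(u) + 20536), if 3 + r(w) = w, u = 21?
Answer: sqrt(20554) ≈ 143.37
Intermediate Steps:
r(w) = -3 + w
sqrt(r(u) + 20536) = sqrt((-3 + 21) + 20536) = sqrt(18 + 20536) = sqrt(20554)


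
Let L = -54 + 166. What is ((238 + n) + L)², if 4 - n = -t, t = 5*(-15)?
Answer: 77841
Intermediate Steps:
t = -75
L = 112
n = -71 (n = 4 - (-1)*(-75) = 4 - 1*75 = 4 - 75 = -71)
((238 + n) + L)² = ((238 - 71) + 112)² = (167 + 112)² = 279² = 77841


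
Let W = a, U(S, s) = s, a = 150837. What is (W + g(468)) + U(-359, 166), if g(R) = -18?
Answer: 150985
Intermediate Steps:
W = 150837
(W + g(468)) + U(-359, 166) = (150837 - 18) + 166 = 150819 + 166 = 150985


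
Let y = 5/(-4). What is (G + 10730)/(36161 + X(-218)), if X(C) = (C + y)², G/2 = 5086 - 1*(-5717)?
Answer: 517376/1347705 ≈ 0.38389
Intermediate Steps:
G = 21606 (G = 2*(5086 - 1*(-5717)) = 2*(5086 + 5717) = 2*10803 = 21606)
y = -5/4 (y = 5*(-¼) = -5/4 ≈ -1.2500)
X(C) = (-5/4 + C)² (X(C) = (C - 5/4)² = (-5/4 + C)²)
(G + 10730)/(36161 + X(-218)) = (21606 + 10730)/(36161 + (-5 + 4*(-218))²/16) = 32336/(36161 + (-5 - 872)²/16) = 32336/(36161 + (1/16)*(-877)²) = 32336/(36161 + (1/16)*769129) = 32336/(36161 + 769129/16) = 32336/(1347705/16) = 32336*(16/1347705) = 517376/1347705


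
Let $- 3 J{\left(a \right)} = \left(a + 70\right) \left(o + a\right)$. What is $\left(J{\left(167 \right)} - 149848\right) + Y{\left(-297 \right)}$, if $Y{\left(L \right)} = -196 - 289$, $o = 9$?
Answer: $-164237$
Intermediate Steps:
$Y{\left(L \right)} = -485$
$J{\left(a \right)} = - \frac{\left(9 + a\right) \left(70 + a\right)}{3}$ ($J{\left(a \right)} = - \frac{\left(a + 70\right) \left(9 + a\right)}{3} = - \frac{\left(70 + a\right) \left(9 + a\right)}{3} = - \frac{\left(9 + a\right) \left(70 + a\right)}{3}$)
$\left(J{\left(167 \right)} - 149848\right) + Y{\left(-297 \right)} = \left(\left(-210 - \frac{13193}{3} - \frac{167^{2}}{3}\right) - 149848\right) - 485 = \left(\left(-210 - \frac{13193}{3} - \frac{27889}{3}\right) - 149848\right) - 485 = \left(-13904 - 149848\right) - 485 = -163752 - 485 = -164237$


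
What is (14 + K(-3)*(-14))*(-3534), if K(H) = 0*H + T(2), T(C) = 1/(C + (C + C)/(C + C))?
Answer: -32984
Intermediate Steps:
T(C) = 1/(1 + C) (T(C) = 1/(C + (2*C)/((2*C))) = 1/(C + (2*C)*(1/(2*C))) = 1/(C + 1) = 1/(1 + C))
K(H) = ⅓ (K(H) = 0*H + 1/(1 + 2) = 0 + 1/3 = 0 + ⅓ = ⅓)
(14 + K(-3)*(-14))*(-3534) = (14 + (⅓)*(-14))*(-3534) = (14 - 14/3)*(-3534) = (28/3)*(-3534) = -32984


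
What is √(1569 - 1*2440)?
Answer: I*√871 ≈ 29.513*I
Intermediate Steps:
√(1569 - 1*2440) = √(1569 - 2440) = √(-871) = I*√871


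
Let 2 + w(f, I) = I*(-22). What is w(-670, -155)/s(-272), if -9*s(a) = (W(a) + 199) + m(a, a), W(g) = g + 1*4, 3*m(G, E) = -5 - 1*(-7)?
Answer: 92016/205 ≈ 448.86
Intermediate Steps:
m(G, E) = ⅔ (m(G, E) = (-5 - 1*(-7))/3 = (-5 + 7)/3 = (⅓)*2 = ⅔)
W(g) = 4 + g (W(g) = g + 4 = 4 + g)
w(f, I) = -2 - 22*I (w(f, I) = -2 + I*(-22) = -2 - 22*I)
s(a) = -611/27 - a/9 (s(a) = -(((4 + a) + 199) + ⅔)/9 = -((203 + a) + ⅔)/9 = -(611/3 + a)/9 = -611/27 - a/9)
w(-670, -155)/s(-272) = (-2 - 22*(-155))/(-611/27 - ⅑*(-272)) = (-2 + 3410)/(-611/27 + 272/9) = 3408/(205/27) = 3408*(27/205) = 92016/205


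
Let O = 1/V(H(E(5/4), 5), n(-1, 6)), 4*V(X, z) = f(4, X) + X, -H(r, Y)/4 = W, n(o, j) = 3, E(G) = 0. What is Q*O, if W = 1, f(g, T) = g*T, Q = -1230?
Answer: 246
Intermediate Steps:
f(g, T) = T*g
H(r, Y) = -4 (H(r, Y) = -4*1 = -4)
V(X, z) = 5*X/4 (V(X, z) = (X*4 + X)/4 = (4*X + X)/4 = (5*X)/4 = 5*X/4)
O = -⅕ (O = 1/((5/4)*(-4)) = 1/(-5) = -⅕ ≈ -0.20000)
Q*O = -1230*(-⅕) = 246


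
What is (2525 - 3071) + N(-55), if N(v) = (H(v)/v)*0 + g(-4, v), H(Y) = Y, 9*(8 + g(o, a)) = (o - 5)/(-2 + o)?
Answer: -3323/6 ≈ -553.83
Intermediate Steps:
g(o, a) = -8 + (-5 + o)/(9*(-2 + o)) (g(o, a) = -8 + ((o - 5)/(-2 + o))/9 = -8 + ((-5 + o)/(-2 + o))/9 = -8 + (-5 + o)/(9*(-2 + o)))
N(v) = -47/6 (N(v) = (v/v)*0 + (139 - 71*(-4))/(9*(-2 - 4)) = 1*0 + (⅑)*(139 + 284)/(-6) = 0 + (⅑)*(-⅙)*423 = 0 - 47/6 = -47/6)
(2525 - 3071) + N(-55) = (2525 - 3071) - 47/6 = -546 - 47/6 = -3323/6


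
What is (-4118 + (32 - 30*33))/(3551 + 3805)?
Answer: -423/613 ≈ -0.69005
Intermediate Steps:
(-4118 + (32 - 30*33))/(3551 + 3805) = (-4118 + (32 - 990))/7356 = (-4118 - 958)*(1/7356) = -5076*1/7356 = -423/613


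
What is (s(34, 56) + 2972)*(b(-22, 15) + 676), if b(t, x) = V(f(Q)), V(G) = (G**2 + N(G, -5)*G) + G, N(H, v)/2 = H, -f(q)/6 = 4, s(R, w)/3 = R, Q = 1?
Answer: 7316120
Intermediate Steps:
s(R, w) = 3*R
f(q) = -24 (f(q) = -6*4 = -24)
N(H, v) = 2*H
V(G) = G + 3*G**2 (V(G) = (G**2 + (2*G)*G) + G = (G**2 + 2*G**2) + G = 3*G**2 + G = G + 3*G**2)
b(t, x) = 1704 (b(t, x) = -24*(1 + 3*(-24)) = -24*(1 - 72) = -24*(-71) = 1704)
(s(34, 56) + 2972)*(b(-22, 15) + 676) = (3*34 + 2972)*(1704 + 676) = (102 + 2972)*2380 = 3074*2380 = 7316120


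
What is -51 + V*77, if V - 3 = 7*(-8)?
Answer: -4132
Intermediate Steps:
V = -53 (V = 3 + 7*(-8) = 3 - 56 = -53)
-51 + V*77 = -51 - 53*77 = -51 - 4081 = -4132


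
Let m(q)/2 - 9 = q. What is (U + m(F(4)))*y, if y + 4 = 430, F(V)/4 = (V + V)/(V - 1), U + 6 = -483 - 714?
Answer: -495722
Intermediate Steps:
U = -1203 (U = -6 + (-483 - 714) = -6 - 1197 = -1203)
F(V) = 8*V/(-1 + V) (F(V) = 4*((V + V)/(V - 1)) = 4*((2*V)/(-1 + V)) = 4*(2*V/(-1 + V)) = 8*V/(-1 + V))
y = 426 (y = -4 + 430 = 426)
m(q) = 18 + 2*q
(U + m(F(4)))*y = (-1203 + (18 + 2*(8*4/(-1 + 4))))*426 = (-1203 + (18 + 2*(8*4/3)))*426 = (-1203 + (18 + 2*(8*4*(⅓))))*426 = (-1203 + (18 + 2*(32/3)))*426 = (-1203 + (18 + 64/3))*426 = (-1203 + 118/3)*426 = -3491/3*426 = -495722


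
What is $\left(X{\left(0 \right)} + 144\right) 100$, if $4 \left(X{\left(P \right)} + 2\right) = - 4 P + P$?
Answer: $14200$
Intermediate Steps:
$X{\left(P \right)} = -2 - \frac{3 P}{4}$ ($X{\left(P \right)} = -2 + \frac{- 4 P + P}{4} = -2 + \frac{\left(-3\right) P}{4} = -2 - \frac{3 P}{4}$)
$\left(X{\left(0 \right)} + 144\right) 100 = \left(\left(-2 - 0\right) + 144\right) 100 = \left(\left(-2 + 0\right) + 144\right) 100 = \left(-2 + 144\right) 100 = 142 \cdot 100 = 14200$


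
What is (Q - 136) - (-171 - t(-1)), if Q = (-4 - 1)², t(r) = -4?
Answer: 56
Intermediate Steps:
Q = 25 (Q = (-5)² = 25)
(Q - 136) - (-171 - t(-1)) = (25 - 136) - (-171 - 1*(-4)) = -111 - (-171 + 4) = -111 - 1*(-167) = -111 + 167 = 56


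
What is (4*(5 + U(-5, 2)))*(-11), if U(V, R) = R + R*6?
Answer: -836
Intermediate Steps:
U(V, R) = 7*R (U(V, R) = R + 6*R = 7*R)
(4*(5 + U(-5, 2)))*(-11) = (4*(5 + 7*2))*(-11) = (4*(5 + 14))*(-11) = (4*19)*(-11) = 76*(-11) = -836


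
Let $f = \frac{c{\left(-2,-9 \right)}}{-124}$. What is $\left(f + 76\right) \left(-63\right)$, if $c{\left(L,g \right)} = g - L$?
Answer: $- \frac{594153}{124} \approx -4791.6$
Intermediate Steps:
$f = \frac{7}{124}$ ($f = \frac{-9 - -2}{-124} = \left(-9 + 2\right) \left(- \frac{1}{124}\right) = \left(-7\right) \left(- \frac{1}{124}\right) = \frac{7}{124} \approx 0.056452$)
$\left(f + 76\right) \left(-63\right) = \left(\frac{7}{124} + 76\right) \left(-63\right) = \frac{9431}{124} \left(-63\right) = - \frac{594153}{124}$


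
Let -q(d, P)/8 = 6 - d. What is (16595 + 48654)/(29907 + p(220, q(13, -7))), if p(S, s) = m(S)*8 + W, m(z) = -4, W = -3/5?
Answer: 326245/149372 ≈ 2.1841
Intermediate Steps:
W = -⅗ (W = -3*⅕ = -⅗ ≈ -0.60000)
q(d, P) = -48 + 8*d (q(d, P) = -8*(6 - d) = -48 + 8*d)
p(S, s) = -163/5 (p(S, s) = -4*8 - ⅗ = -32 - ⅗ = -163/5)
(16595 + 48654)/(29907 + p(220, q(13, -7))) = (16595 + 48654)/(29907 - 163/5) = 65249/(149372/5) = 65249*(5/149372) = 326245/149372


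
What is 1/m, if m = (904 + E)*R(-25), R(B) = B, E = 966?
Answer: -1/46750 ≈ -2.1390e-5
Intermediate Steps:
m = -46750 (m = (904 + 966)*(-25) = 1870*(-25) = -46750)
1/m = 1/(-46750) = -1/46750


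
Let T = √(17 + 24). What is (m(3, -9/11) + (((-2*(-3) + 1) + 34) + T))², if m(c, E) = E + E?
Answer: 192450/121 + 866*√41/11 ≈ 2094.6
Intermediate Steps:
m(c, E) = 2*E
T = √41 ≈ 6.4031
(m(3, -9/11) + (((-2*(-3) + 1) + 34) + T))² = (2*(-9/11) + (((-2*(-3) + 1) + 34) + √41))² = (2*(-9*1/11) + (((6 + 1) + 34) + √41))² = (2*(-9/11) + ((7 + 34) + √41))² = (-18/11 + (41 + √41))² = (433/11 + √41)²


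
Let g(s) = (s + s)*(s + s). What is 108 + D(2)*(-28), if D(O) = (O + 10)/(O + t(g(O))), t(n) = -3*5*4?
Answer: 3300/29 ≈ 113.79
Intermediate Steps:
g(s) = 4*s² (g(s) = (2*s)*(2*s) = 4*s²)
t(n) = -60 (t(n) = -15*4 = -60)
D(O) = (10 + O)/(-60 + O) (D(O) = (O + 10)/(O - 60) = (10 + O)/(-60 + O))
108 + D(2)*(-28) = 108 + ((10 + 2)/(-60 + 2))*(-28) = 108 + (12/(-58))*(-28) = 108 - 1/58*12*(-28) = 108 - 6/29*(-28) = 108 + 168/29 = 3300/29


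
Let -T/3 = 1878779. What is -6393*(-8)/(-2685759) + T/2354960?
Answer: -5086094966341/2108285004880 ≈ -2.4124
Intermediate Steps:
T = -5636337 (T = -3*1878779 = -5636337)
-6393*(-8)/(-2685759) + T/2354960 = -6393*(-8)/(-2685759) - 5636337/2354960 = 51144*(-1/2685759) - 5636337*1/2354960 = -17048/895253 - 5636337/2354960 = -5086094966341/2108285004880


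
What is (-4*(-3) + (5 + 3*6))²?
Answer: 1225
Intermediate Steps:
(-4*(-3) + (5 + 3*6))² = (12 + (5 + 18))² = (12 + 23)² = 35² = 1225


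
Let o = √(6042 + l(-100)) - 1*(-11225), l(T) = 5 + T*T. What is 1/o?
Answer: 11225/125984578 - 3*√1783/125984578 ≈ 8.8093e-5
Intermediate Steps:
l(T) = 5 + T²
o = 11225 + 3*√1783 (o = √(6042 + (5 + (-100)²)) - 1*(-11225) = √(6042 + (5 + 10000)) + 11225 = √(6042 + 10005) + 11225 = √16047 + 11225 = 3*√1783 + 11225 = 11225 + 3*√1783 ≈ 11352.)
1/o = 1/(11225 + 3*√1783)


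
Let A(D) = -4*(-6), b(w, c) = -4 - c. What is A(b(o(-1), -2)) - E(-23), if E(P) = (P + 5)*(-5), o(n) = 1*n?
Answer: -66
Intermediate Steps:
o(n) = n
E(P) = -25 - 5*P (E(P) = (5 + P)*(-5) = -25 - 5*P)
A(D) = 24
A(b(o(-1), -2)) - E(-23) = 24 - (-25 - 5*(-23)) = 24 - (-25 + 115) = 24 - 1*90 = 24 - 90 = -66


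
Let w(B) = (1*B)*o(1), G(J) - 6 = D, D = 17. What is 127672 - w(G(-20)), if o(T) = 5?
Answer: 127557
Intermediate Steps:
G(J) = 23 (G(J) = 6 + 17 = 23)
w(B) = 5*B (w(B) = (1*B)*5 = B*5 = 5*B)
127672 - w(G(-20)) = 127672 - 5*23 = 127672 - 1*115 = 127672 - 115 = 127557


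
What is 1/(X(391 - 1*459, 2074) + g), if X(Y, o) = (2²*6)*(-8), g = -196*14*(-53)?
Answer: 1/145240 ≈ 6.8852e-6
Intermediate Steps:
g = 145432 (g = -2744*(-53) = 145432)
X(Y, o) = -192 (X(Y, o) = (4*6)*(-8) = 24*(-8) = -192)
1/(X(391 - 1*459, 2074) + g) = 1/(-192 + 145432) = 1/145240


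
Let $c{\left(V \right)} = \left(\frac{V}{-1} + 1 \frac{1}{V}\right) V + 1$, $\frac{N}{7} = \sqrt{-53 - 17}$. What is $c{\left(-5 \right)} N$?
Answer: $- 161 i \sqrt{70} \approx - 1347.0 i$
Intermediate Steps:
$N = 7 i \sqrt{70}$ ($N = 7 \sqrt{-53 - 17} = 7 \sqrt{-70} = 7 i \sqrt{70} \approx 58.566 i$)
$c{\left(V \right)} = 1 + V \left(\frac{1}{V} - V\right)$ ($c{\left(V \right)} = \left(V \left(-1\right) + \frac{1}{V}\right) V + 1 = \left(- V + \frac{1}{V}\right) V + 1 = \left(\frac{1}{V} - V\right) V + 1 = V \left(\frac{1}{V} - V\right) + 1 = 1 + V \left(\frac{1}{V} - V\right)$)
$c{\left(-5 \right)} N = \left(2 - \left(-5\right)^{2}\right) 7 i \sqrt{70} = \left(2 - 25\right) 7 i \sqrt{70} = - 23 \cdot 7 i \sqrt{70} = - 161 i \sqrt{70}$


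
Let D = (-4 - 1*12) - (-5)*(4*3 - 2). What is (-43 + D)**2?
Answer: 81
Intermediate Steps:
D = 34 (D = (-4 - 12) - (-5)*(12 - 2) = -16 - (-5)*10 = -16 - 1*(-50) = -16 + 50 = 34)
(-43 + D)**2 = (-43 + 34)**2 = (-9)**2 = 81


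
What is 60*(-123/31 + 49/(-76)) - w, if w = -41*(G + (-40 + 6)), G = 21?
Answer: -476942/589 ≈ -809.75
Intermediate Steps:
w = 533 (w = -41*(21 + (-40 + 6)) = -41*(21 - 34) = -41*(-13) = 533)
60*(-123/31 + 49/(-76)) - w = 60*(-123/31 + 49/(-76)) - 1*533 = 60*(-123*1/31 + 49*(-1/76)) - 533 = 60*(-123/31 - 49/76) - 533 = 60*(-10867/2356) - 533 = -163005/589 - 533 = -476942/589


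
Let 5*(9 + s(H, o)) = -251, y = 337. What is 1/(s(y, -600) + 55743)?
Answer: 5/278419 ≈ 1.7959e-5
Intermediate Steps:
s(H, o) = -296/5 (s(H, o) = -9 + (⅕)*(-251) = -9 - 251/5 = -296/5)
1/(s(y, -600) + 55743) = 1/(-296/5 + 55743) = 1/(278419/5) = 5/278419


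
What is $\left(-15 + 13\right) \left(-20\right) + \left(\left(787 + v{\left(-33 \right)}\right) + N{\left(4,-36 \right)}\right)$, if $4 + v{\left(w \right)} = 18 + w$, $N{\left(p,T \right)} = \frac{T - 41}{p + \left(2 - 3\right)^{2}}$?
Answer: $\frac{3963}{5} \approx 792.6$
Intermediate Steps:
$N{\left(p,T \right)} = \frac{-41 + T}{1 + p}$ ($N{\left(p,T \right)} = \frac{-41 + T}{p + \left(-1\right)^{2}} = \frac{-41 + T}{p + 1} = \frac{-41 + T}{1 + p}$)
$v{\left(w \right)} = 14 + w$ ($v{\left(w \right)} = -4 + \left(18 + w\right) = 14 + w$)
$\left(-15 + 13\right) \left(-20\right) + \left(\left(787 + v{\left(-33 \right)}\right) + N{\left(4,-36 \right)}\right) = \left(-15 + 13\right) \left(-20\right) + \left(\left(787 + \left(14 - 33\right)\right) + \frac{-41 - 36}{1 + 4}\right) = \left(-2\right) \left(-20\right) + \left(\left(787 - 19\right) + \frac{1}{5} \left(-77\right)\right) = 40 + \left(768 + \frac{1}{5} \left(-77\right)\right) = 40 + \left(768 - \frac{77}{5}\right) = 40 + \frac{3763}{5} = \frac{3963}{5}$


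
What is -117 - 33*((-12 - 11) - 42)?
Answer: 2028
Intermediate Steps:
-117 - 33*((-12 - 11) - 42) = -117 - 33*(-23 - 42) = -117 - 33*(-65) = -117 + 2145 = 2028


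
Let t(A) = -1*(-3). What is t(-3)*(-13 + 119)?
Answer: 318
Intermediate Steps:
t(A) = 3
t(-3)*(-13 + 119) = 3*(-13 + 119) = 3*106 = 318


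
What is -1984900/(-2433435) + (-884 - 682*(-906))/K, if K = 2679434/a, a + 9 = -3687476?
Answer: -553656484025351620/652022847579 ≈ -8.4914e+5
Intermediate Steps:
a = -3687485 (a = -9 - 3687476 = -3687485)
K = -2679434/3687485 (K = 2679434/(-3687485) = 2679434*(-1/3687485) = -2679434/3687485 ≈ -0.72663)
-1984900/(-2433435) + (-884 - 682*(-906))/K = -1984900/(-2433435) + (-884 - 682*(-906))/(-2679434/3687485) = -1984900*(-1/2433435) + (-884 + 617892)*(-3687485/2679434) = 396980/486687 + 617008*(-3687485/2679434) = 396980/486687 - 1137603872440/1339717 = -553656484025351620/652022847579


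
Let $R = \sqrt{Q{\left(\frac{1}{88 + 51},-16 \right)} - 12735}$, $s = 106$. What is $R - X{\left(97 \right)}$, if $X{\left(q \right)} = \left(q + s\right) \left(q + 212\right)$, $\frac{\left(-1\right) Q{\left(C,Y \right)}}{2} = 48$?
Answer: $-62727 + i \sqrt{12831} \approx -62727.0 + 113.27 i$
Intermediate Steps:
$Q{\left(C,Y \right)} = -96$ ($Q{\left(C,Y \right)} = \left(-2\right) 48 = -96$)
$R = i \sqrt{12831}$ ($R = \sqrt{-96 - 12735} = \sqrt{-12831} = i \sqrt{12831} \approx 113.27 i$)
$X{\left(q \right)} = \left(106 + q\right) \left(212 + q\right)$ ($X{\left(q \right)} = \left(q + 106\right) \left(q + 212\right) = \left(106 + q\right) \left(212 + q\right)$)
$R - X{\left(97 \right)} = i \sqrt{12831} - \left(22472 + 97^{2} + 318 \cdot 97\right) = i \sqrt{12831} - \left(22472 + 9409 + 30846\right) = i \sqrt{12831} - 62727 = -62727 + i \sqrt{12831}$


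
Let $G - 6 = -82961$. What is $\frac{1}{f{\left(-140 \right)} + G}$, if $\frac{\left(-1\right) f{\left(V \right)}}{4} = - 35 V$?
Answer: $- \frac{1}{102555} \approx -9.7509 \cdot 10^{-6}$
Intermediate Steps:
$f{\left(V \right)} = 140 V$ ($f{\left(V \right)} = - 4 \left(- 35 V\right) = 140 V$)
$G = -82955$ ($G = 6 - 82961 = -82955$)
$\frac{1}{f{\left(-140 \right)} + G} = \frac{1}{140 \left(-140\right) - 82955} = \frac{1}{-19600 - 82955} = \frac{1}{-102555} = - \frac{1}{102555}$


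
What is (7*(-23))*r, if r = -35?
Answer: 5635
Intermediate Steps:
(7*(-23))*r = (7*(-23))*(-35) = -161*(-35) = 5635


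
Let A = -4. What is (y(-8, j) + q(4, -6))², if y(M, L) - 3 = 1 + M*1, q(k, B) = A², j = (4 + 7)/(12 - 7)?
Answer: 144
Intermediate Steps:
j = 11/5 ≈ 2.2000
q(k, B) = 16 (q(k, B) = (-4)² = 16)
y(M, L) = 4 + M (y(M, L) = 3 + (1 + M*1) = 3 + (1 + M) = 4 + M)
(y(-8, j) + q(4, -6))² = ((4 - 8) + 16)² = (-4 + 16)² = 12² = 144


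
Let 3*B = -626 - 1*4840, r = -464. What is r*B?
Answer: 845408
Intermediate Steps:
B = -1822 (B = (-626 - 1*4840)/3 = (-626 - 4840)/3 = (1/3)*(-5466) = -1822)
r*B = -464*(-1822) = 845408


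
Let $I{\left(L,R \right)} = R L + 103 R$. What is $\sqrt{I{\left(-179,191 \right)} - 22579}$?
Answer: $i \sqrt{37095} \approx 192.6 i$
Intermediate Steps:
$I{\left(L,R \right)} = 103 R + L R$ ($I{\left(L,R \right)} = L R + 103 R = 103 R + L R$)
$\sqrt{I{\left(-179,191 \right)} - 22579} = \sqrt{191 \left(103 - 179\right) - 22579} = \sqrt{191 \left(-76\right) - 22579} = \sqrt{-14516 - 22579} = \sqrt{-37095} = i \sqrt{37095}$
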